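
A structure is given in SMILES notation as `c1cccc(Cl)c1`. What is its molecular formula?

C6H5Cl

Atom tally by fragment:
  benzene ring core → C:6 H:6
  (− 1 ring H displaced by substituents)
  + Cl → Cl:1
Element totals:
  C: 6
  H: 5
  Cl: 1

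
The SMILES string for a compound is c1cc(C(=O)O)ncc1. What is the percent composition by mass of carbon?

58.54%

Atom tally by fragment:
  pyridine ring core → C:5 H:5 N:1
  (− 1 ring H displaced by substituents)
  + COOH → C:1 H:1 O:2
Element totals:
  C: 6
  H: 5
  N: 1
  O: 2
Molecular formula: C6H5NO2.
Molar mass = 123.111 g/mol.
Mass from C: 6 × 12.011 = 72.066 g/mol.
%C = 72.066 / 123.111 × 100 = 58.54%.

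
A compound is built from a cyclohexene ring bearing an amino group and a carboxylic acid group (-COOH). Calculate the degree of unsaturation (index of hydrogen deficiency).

3

Atom tally by fragment:
  cyclohexene ring core → C:6 H:10
  (− 2 ring H displaced by substituents)
  + NH2 → N:1 H:2
  + COOH → C:1 H:1 O:2
Element totals:
  C: 7
  H: 11
  N: 1
  O: 2
Molecular formula: C7H11NO2.
DoU = (2C + 2 + N − H − X) / 2 = (2·7 + 2 + 1 − 11 − 0) / 2 = 3.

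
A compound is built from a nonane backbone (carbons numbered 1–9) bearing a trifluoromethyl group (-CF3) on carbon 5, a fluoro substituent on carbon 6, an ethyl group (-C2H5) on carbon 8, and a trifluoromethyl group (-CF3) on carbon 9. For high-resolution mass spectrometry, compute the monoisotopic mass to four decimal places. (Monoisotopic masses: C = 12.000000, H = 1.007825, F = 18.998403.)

310.1531

Atom tally by fragment:
  CH3 → C:1 H:3
  CH2 → C:1 H:2
  CH2 → C:1 H:2
  CH2 → C:1 H:2
  CH(CF3) → C:2 H:1 F:3
  CH(F) → C:1 H:1 F:1
  CH2 → C:1 H:2
  CH(C2H5) → C:3 H:6
  CH2CF3 → C:2 H:2 F:3
Element totals:
  C: 13
  H: 21
  F: 7
Molecular formula: C13H21F7.
  M = 13(12.0) + 21(1.007825) + 7(18.998403)
    = 156.000000 + 21.164325 + 132.988821 = 310.153146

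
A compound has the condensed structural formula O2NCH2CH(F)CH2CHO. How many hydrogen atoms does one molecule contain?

Atom tally by fragment:
  O2NCH2 → C:1 H:2 N:1 O:2
  CH(F) → C:1 H:1 F:1
  CH2CHO → C:2 H:3 O:1
Element totals:
  C: 4
  H: 6
  F: 1
  N: 1
  O: 3

6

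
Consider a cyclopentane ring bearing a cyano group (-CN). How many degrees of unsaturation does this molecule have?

Atom tally by fragment:
  cyclopentane ring core → C:5 H:10
  (− 1 ring H displaced by substituents)
  + CN → C:1 N:1
Element totals:
  C: 6
  H: 9
  N: 1
Molecular formula: C6H9N.
DoU = (2C + 2 + N − H − X) / 2 = (2·6 + 2 + 1 − 9 − 0) / 2 = 3.

3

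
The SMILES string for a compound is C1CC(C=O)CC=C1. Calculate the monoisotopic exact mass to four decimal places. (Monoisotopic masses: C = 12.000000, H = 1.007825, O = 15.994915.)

Atom tally by fragment:
  cyclohexene ring core → C:6 H:10
  (− 1 ring H displaced by substituents)
  + CHO → C:1 H:1 O:1
Element totals:
  C: 7
  H: 10
  O: 1
Molecular formula: C7H10O.
  M = 7(12.0) + 10(1.007825) + 15.994915
    = 84.000000 + 10.078250 + 15.994915 = 110.073165

110.0732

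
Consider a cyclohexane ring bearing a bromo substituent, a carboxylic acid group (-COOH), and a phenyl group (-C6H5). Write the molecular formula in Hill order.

C13H15BrO2

Atom tally by fragment:
  cyclohexane ring core → C:6 H:12
  (− 3 ring H displaced by substituents)
  + Br → Br:1
  + COOH → C:1 H:1 O:2
  + C6H5 → C:6 H:5
Element totals:
  C: 13
  H: 15
  Br: 1
  O: 2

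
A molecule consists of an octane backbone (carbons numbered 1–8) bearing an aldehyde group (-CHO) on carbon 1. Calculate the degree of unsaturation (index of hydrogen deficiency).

1

Atom tally by fragment:
  OHCCH2 → C:2 H:3 O:1
  CH2 → C:1 H:2
  CH2 → C:1 H:2
  CH2 → C:1 H:2
  CH2 → C:1 H:2
  CH2 → C:1 H:2
  CH2 → C:1 H:2
  CH3 → C:1 H:3
Element totals:
  C: 9
  H: 18
  O: 1
Molecular formula: C9H18O.
DoU = (2C + 2 + N − H − X) / 2 = (2·9 + 2 + 0 − 18 − 0) / 2 = 1.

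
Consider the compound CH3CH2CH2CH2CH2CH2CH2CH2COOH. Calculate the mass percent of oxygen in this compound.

Element totals:
  C: 9
  H: 18
  O: 2
Molecular formula: C9H18O2.
Molar mass = 158.241 g/mol.
Mass from O: 2 × 15.999 = 31.998 g/mol.
%O = 31.998 / 158.241 × 100 = 20.22%.

20.22%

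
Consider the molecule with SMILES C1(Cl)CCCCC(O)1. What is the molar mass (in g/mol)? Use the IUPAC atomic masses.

Atom tally by fragment:
  cyclohexane ring core → C:6 H:12
  (− 2 ring H displaced by substituents)
  + Cl → Cl:1
  + OH → O:1 H:1
Element totals:
  C: 6
  H: 11
  Cl: 1
  O: 1
Molecular formula: C6H11ClO.
  M = 6(12.011) + 11(1.008) + 35.45 + 15.999
    = 72.066 + 11.088 + 35.450 + 15.999 = 134.603

134.60 g/mol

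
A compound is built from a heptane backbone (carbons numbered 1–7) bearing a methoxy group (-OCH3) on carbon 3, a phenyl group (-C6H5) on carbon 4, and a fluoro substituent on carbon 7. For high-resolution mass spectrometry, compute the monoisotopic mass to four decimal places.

Atom tally by fragment:
  CH3 → C:1 H:3
  CH2 → C:1 H:2
  CH(OCH3) → C:2 H:4 O:1
  CH(C6H5) → C:7 H:6
  CH2 → C:1 H:2
  CH2 → C:1 H:2
  CH2F → C:1 H:2 F:1
Element totals:
  C: 14
  H: 21
  F: 1
  O: 1
Molecular formula: C14H21FO.
  M = 14(12.0) + 21(1.007825) + 18.998403 + 15.994915
    = 168.000000 + 21.164325 + 18.998403 + 15.994915 = 224.157643

224.1576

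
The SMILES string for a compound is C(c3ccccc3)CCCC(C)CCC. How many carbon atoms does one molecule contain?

15

Atom tally by fragment:
  C6H5CH2 → C:7 H:7
  CH2 → C:1 H:2
  CH2 → C:1 H:2
  CH2 → C:1 H:2
  CH(CH3) → C:2 H:4
  CH2 → C:1 H:2
  CH2 → C:1 H:2
  CH3 → C:1 H:3
Element totals:
  C: 15
  H: 24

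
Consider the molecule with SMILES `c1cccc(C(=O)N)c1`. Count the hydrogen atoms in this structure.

7

Atom tally by fragment:
  benzene ring core → C:6 H:6
  (− 1 ring H displaced by substituents)
  + CONH2 → C:1 H:2 O:1 N:1
Element totals:
  C: 7
  H: 7
  N: 1
  O: 1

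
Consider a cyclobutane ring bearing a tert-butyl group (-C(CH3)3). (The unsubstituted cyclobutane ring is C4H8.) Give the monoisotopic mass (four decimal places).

112.1252

Atom tally by fragment:
  cyclobutane ring core → C:4 H:8
  (− 1 ring H displaced by substituents)
  + C(CH3)3 → C:4 H:9
Element totals:
  C: 8
  H: 16
Molecular formula: C8H16.
  M = 8(12.0) + 16(1.007825)
    = 96.000000 + 16.125200 = 112.125200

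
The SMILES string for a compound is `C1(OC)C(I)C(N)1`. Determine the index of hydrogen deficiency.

1

Atom tally by fragment:
  cyclopropane ring core → C:3 H:6
  (− 3 ring H displaced by substituents)
  + OCH3 → C:1 H:3 O:1
  + I → I:1
  + NH2 → N:1 H:2
Element totals:
  C: 4
  H: 8
  I: 1
  N: 1
  O: 1
Molecular formula: C4H8INO.
DoU = (2C + 2 + N − H − X) / 2 = (2·4 + 2 + 1 − 8 − 1) / 2 = 1.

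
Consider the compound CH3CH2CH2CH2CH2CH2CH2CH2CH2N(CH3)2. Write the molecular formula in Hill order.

Atom tally by fragment:
  CH3 → C:1 H:3
  CH2 → C:1 H:2
  CH2 → C:1 H:2
  CH2 → C:1 H:2
  CH2 → C:1 H:2
  CH2 → C:1 H:2
  CH2 → C:1 H:2
  CH2 → C:1 H:2
  CH2N(CH3)2 → C:3 H:8 N:1
Element totals:
  C: 11
  H: 25
  N: 1

C11H25N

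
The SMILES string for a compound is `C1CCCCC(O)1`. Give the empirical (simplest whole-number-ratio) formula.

Atom tally by fragment:
  cyclohexane ring core → C:6 H:12
  (− 1 ring H displaced by substituents)
  + OH → O:1 H:1
Element totals:
  C: 6
  H: 12
  O: 1
Molecular formula: C6H12O.
gcd of subscripts (6, 12, 1) = 1, so the empirical formula equals the molecular formula.

C6H12O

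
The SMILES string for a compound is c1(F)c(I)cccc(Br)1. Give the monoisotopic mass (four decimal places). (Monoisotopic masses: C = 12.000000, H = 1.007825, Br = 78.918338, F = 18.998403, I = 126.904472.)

Atom tally by fragment:
  benzene ring core → C:6 H:6
  (− 3 ring H displaced by substituents)
  + F → F:1
  + I → I:1
  + Br → Br:1
Element totals:
  C: 6
  H: 3
  Br: 1
  F: 1
  I: 1
Molecular formula: C6H3BrFI.
  M = 6(12.0) + 3(1.007825) + 78.918338 + 18.998403 + 126.904472
    = 72.000000 + 3.023475 + 78.918338 + 18.998403 + 126.904472 = 299.844688

299.8447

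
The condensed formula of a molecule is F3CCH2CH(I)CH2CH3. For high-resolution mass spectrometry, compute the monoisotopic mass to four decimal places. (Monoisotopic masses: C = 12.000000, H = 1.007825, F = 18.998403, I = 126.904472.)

251.9623

Atom tally by fragment:
  F3CCH2 → C:2 H:2 F:3
  CH(I) → C:1 H:1 I:1
  CH2 → C:1 H:2
  CH3 → C:1 H:3
Element totals:
  C: 5
  H: 8
  F: 3
  I: 1
Molecular formula: C5H8F3I.
  M = 5(12.0) + 8(1.007825) + 3(18.998403) + 126.904472
    = 60.000000 + 8.062600 + 56.995209 + 126.904472 = 251.962281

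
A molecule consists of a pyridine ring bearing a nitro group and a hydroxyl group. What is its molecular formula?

C5H4N2O3

Atom tally by fragment:
  pyridine ring core → C:5 H:5 N:1
  (− 2 ring H displaced by substituents)
  + NO2 → N:1 O:2
  + OH → O:1 H:1
Element totals:
  C: 5
  H: 4
  N: 2
  O: 3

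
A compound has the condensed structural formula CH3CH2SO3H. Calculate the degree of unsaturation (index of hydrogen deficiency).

Element totals:
  C: 2
  H: 6
  O: 3
  S: 1
Molecular formula: C2H6O3S.
DoU = (2C + 2 + N − H − X) / 2 = (2·2 + 2 + 0 − 6 − 0) / 2 = 0.

0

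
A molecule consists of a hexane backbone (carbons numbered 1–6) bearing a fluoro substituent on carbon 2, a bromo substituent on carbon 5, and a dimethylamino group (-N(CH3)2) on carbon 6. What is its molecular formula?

Atom tally by fragment:
  CH3 → C:1 H:3
  CH(F) → C:1 H:1 F:1
  CH2 → C:1 H:2
  CH2 → C:1 H:2
  CH(Br) → C:1 H:1 Br:1
  CH2N(CH3)2 → C:3 H:8 N:1
Element totals:
  C: 8
  H: 17
  Br: 1
  F: 1
  N: 1

C8H17BrFN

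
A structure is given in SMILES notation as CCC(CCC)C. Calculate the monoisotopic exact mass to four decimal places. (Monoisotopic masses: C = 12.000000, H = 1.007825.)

Atom tally by fragment:
  CH3 → C:1 H:3
  CH2 → C:1 H:2
  CH(CH2CH2CH3) → C:4 H:8
  CH3 → C:1 H:3
Element totals:
  C: 7
  H: 16
Molecular formula: C7H16.
  M = 7(12.0) + 16(1.007825)
    = 84.000000 + 16.125200 = 100.125200

100.1252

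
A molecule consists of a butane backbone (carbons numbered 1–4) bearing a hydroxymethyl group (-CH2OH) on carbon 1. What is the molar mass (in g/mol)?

Atom tally by fragment:
  HOCH2CH2 → C:2 H:5 O:1
  CH2 → C:1 H:2
  CH2 → C:1 H:2
  CH3 → C:1 H:3
Element totals:
  C: 5
  H: 12
  O: 1
Molecular formula: C5H12O.
  M = 5(12.011) + 12(1.008) + 15.999
    = 60.055 + 12.096 + 15.999 = 88.150

88.15 g/mol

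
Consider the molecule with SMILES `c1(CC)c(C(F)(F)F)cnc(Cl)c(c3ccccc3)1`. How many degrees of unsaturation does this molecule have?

8

Atom tally by fragment:
  pyridine ring core → C:5 H:5 N:1
  (− 4 ring H displaced by substituents)
  + C2H5 → C:2 H:5
  + CF3 → C:1 F:3
  + Cl → Cl:1
  + C6H5 → C:6 H:5
Element totals:
  C: 14
  H: 11
  Cl: 1
  F: 3
  N: 1
Molecular formula: C14H11ClF3N.
DoU = (2C + 2 + N − H − X) / 2 = (2·14 + 2 + 1 − 11 − 4) / 2 = 8.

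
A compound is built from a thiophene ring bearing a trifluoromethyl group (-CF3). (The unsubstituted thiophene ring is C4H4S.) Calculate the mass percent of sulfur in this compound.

Atom tally by fragment:
  thiophene ring core → C:4 H:4 S:1
  (− 1 ring H displaced by substituents)
  + CF3 → C:1 F:3
Element totals:
  C: 5
  H: 3
  F: 3
  S: 1
Molecular formula: C5H3F3S.
Molar mass = 152.133 g/mol.
Mass from S: 1 × 32.06 = 32.060 g/mol.
%S = 32.060 / 152.133 × 100 = 21.07%.

21.07%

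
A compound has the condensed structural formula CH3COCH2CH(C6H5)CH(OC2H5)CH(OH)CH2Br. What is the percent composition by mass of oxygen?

14.58%

Element totals:
  C: 15
  H: 21
  Br: 1
  O: 3
Molecular formula: C15H21BrO3.
Molar mass = 329.234 g/mol.
Mass from O: 3 × 15.999 = 47.997 g/mol.
%O = 47.997 / 329.234 × 100 = 14.58%.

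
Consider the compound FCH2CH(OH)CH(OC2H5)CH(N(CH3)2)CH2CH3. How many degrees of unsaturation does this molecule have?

0

Element totals:
  C: 10
  H: 22
  F: 1
  N: 1
  O: 2
Molecular formula: C10H22FNO2.
DoU = (2C + 2 + N − H − X) / 2 = (2·10 + 2 + 1 − 22 − 1) / 2 = 0.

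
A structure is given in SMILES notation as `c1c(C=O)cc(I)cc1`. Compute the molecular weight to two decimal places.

Atom tally by fragment:
  benzene ring core → C:6 H:6
  (− 2 ring H displaced by substituents)
  + CHO → C:1 H:1 O:1
  + I → I:1
Element totals:
  C: 7
  H: 5
  I: 1
  O: 1
Molecular formula: C7H5IO.
  M = 7(12.011) + 5(1.008) + 126.904 + 15.999
    = 84.077 + 5.040 + 126.904 + 15.999 = 232.020

232.02 g/mol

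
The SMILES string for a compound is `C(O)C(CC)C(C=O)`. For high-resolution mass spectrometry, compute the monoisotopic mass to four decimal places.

116.0837

Atom tally by fragment:
  HOCH2 → C:1 H:3 O:1
  CH(C2H5) → C:3 H:6
  CH2CHO → C:2 H:3 O:1
Element totals:
  C: 6
  H: 12
  O: 2
Molecular formula: C6H12O2.
  M = 6(12.0) + 12(1.007825) + 2(15.994915)
    = 72.000000 + 12.093900 + 31.989830 = 116.083730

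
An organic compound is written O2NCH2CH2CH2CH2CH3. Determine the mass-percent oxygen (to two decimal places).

Atom tally by fragment:
  O2NCH2 → C:1 H:2 N:1 O:2
  CH2 → C:1 H:2
  CH2 → C:1 H:2
  CH2 → C:1 H:2
  CH3 → C:1 H:3
Element totals:
  C: 5
  H: 11
  N: 1
  O: 2
Molecular formula: C5H11NO2.
Molar mass = 117.148 g/mol.
Mass from O: 2 × 15.999 = 31.998 g/mol.
%O = 31.998 / 117.148 × 100 = 27.31%.

27.31%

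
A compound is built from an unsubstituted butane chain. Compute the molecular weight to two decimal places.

58.12 g/mol

Atom tally by fragment:
  CH3 → C:1 H:3
  CH2 → C:1 H:2
  CH2 → C:1 H:2
  CH3 → C:1 H:3
Element totals:
  C: 4
  H: 10
Molecular formula: C4H10.
  M = 4(12.011) + 10(1.008)
    = 48.044 + 10.080 = 58.124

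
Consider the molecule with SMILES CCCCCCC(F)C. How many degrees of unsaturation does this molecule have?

0

Atom tally by fragment:
  CH3 → C:1 H:3
  CH2 → C:1 H:2
  CH2 → C:1 H:2
  CH2 → C:1 H:2
  CH2 → C:1 H:2
  CH2 → C:1 H:2
  CH(F) → C:1 H:1 F:1
  CH3 → C:1 H:3
Element totals:
  C: 8
  H: 17
  F: 1
Molecular formula: C8H17F.
DoU = (2C + 2 + N − H − X) / 2 = (2·8 + 2 + 0 − 17 − 1) / 2 = 0.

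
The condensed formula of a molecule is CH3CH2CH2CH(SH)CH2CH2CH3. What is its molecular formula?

C7H16S

Element totals:
  C: 7
  H: 16
  S: 1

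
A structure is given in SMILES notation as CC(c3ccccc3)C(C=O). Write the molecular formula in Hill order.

Atom tally by fragment:
  CH3 → C:1 H:3
  CH(C6H5) → C:7 H:6
  CH2CHO → C:2 H:3 O:1
Element totals:
  C: 10
  H: 12
  O: 1

C10H12O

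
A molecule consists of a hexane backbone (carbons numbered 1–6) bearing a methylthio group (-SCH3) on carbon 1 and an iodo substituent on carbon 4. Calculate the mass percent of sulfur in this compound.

Atom tally by fragment:
  CH3SCH2 → C:2 H:5 S:1
  CH2 → C:1 H:2
  CH2 → C:1 H:2
  CH(I) → C:1 H:1 I:1
  CH2 → C:1 H:2
  CH3 → C:1 H:3
Element totals:
  C: 7
  H: 15
  I: 1
  S: 1
Molecular formula: C7H15IS.
Molar mass = 258.161 g/mol.
Mass from S: 1 × 32.06 = 32.060 g/mol.
%S = 32.060 / 258.161 × 100 = 12.42%.

12.42%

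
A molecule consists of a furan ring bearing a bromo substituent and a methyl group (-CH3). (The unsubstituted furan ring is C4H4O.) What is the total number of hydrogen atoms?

5

Atom tally by fragment:
  furan ring core → C:4 H:4 O:1
  (− 2 ring H displaced by substituents)
  + Br → Br:1
  + CH3 → C:1 H:3
Element totals:
  C: 5
  H: 5
  Br: 1
  O: 1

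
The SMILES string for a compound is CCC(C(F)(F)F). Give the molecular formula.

Atom tally by fragment:
  CH3 → C:1 H:3
  CH2 → C:1 H:2
  CH2CF3 → C:2 H:2 F:3
Element totals:
  C: 4
  H: 7
  F: 3

C4H7F3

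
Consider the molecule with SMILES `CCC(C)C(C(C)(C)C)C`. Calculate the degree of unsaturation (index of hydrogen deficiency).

0

Atom tally by fragment:
  CH3 → C:1 H:3
  CH2 → C:1 H:2
  CH(CH3) → C:2 H:4
  CH(C(CH3)3) → C:5 H:10
  CH3 → C:1 H:3
Element totals:
  C: 10
  H: 22
Molecular formula: C10H22.
DoU = (2C + 2 + N − H − X) / 2 = (2·10 + 2 + 0 − 22 − 0) / 2 = 0.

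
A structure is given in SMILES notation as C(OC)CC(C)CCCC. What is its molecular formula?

C9H20O

Atom tally by fragment:
  CH3OCH2 → C:2 H:5 O:1
  CH2 → C:1 H:2
  CH(CH3) → C:2 H:4
  CH2 → C:1 H:2
  CH2 → C:1 H:2
  CH2 → C:1 H:2
  CH3 → C:1 H:3
Element totals:
  C: 9
  H: 20
  O: 1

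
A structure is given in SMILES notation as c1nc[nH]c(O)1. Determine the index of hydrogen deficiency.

Atom tally by fragment:
  imidazole ring core → C:3 H:4 N:2
  (− 1 ring H displaced by substituents)
  + OH → O:1 H:1
Element totals:
  C: 3
  H: 4
  N: 2
  O: 1
Molecular formula: C3H4N2O.
DoU = (2C + 2 + N − H − X) / 2 = (2·3 + 2 + 2 − 4 − 0) / 2 = 3.

3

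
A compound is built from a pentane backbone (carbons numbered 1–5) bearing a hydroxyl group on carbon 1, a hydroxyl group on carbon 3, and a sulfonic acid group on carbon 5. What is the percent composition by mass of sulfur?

Atom tally by fragment:
  HOCH2 → C:1 H:3 O:1
  CH2 → C:1 H:2
  CH(OH) → C:1 H:2 O:1
  CH2 → C:1 H:2
  CH2SO3H → C:1 H:3 S:1 O:3
Element totals:
  C: 5
  H: 12
  O: 5
  S: 1
Molecular formula: C5H12O5S.
Molar mass = 184.206 g/mol.
Mass from S: 1 × 32.06 = 32.060 g/mol.
%S = 32.060 / 184.206 × 100 = 17.40%.

17.40%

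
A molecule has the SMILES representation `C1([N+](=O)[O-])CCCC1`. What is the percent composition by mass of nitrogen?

12.17%

Atom tally by fragment:
  cyclopentane ring core → C:5 H:10
  (− 1 ring H displaced by substituents)
  + NO2 → N:1 O:2
Element totals:
  C: 5
  H: 9
  N: 1
  O: 2
Molecular formula: C5H9NO2.
Molar mass = 115.132 g/mol.
Mass from N: 1 × 14.007 = 14.007 g/mol.
%N = 14.007 / 115.132 × 100 = 12.17%.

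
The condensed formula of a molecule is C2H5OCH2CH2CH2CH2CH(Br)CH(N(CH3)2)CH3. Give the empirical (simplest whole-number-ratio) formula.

C11H24BrNO

Atom tally by fragment:
  C2H5OCH2 → C:3 H:7 O:1
  CH2 → C:1 H:2
  CH2 → C:1 H:2
  CH2 → C:1 H:2
  CH(Br) → C:1 H:1 Br:1
  CH(N(CH3)2) → C:3 H:7 N:1
  CH3 → C:1 H:3
Element totals:
  C: 11
  H: 24
  Br: 1
  N: 1
  O: 1
Molecular formula: C11H24BrNO.
gcd of subscripts (1, 11, 24, 1, 1) = 1, so the empirical formula equals the molecular formula.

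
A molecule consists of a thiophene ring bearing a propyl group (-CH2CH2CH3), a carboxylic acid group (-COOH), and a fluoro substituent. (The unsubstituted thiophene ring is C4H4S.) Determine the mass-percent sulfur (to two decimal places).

17.03%

Atom tally by fragment:
  thiophene ring core → C:4 H:4 S:1
  (− 3 ring H displaced by substituents)
  + CH2CH2CH3 → C:3 H:7
  + COOH → C:1 H:1 O:2
  + F → F:1
Element totals:
  C: 8
  H: 9
  F: 1
  O: 2
  S: 1
Molecular formula: C8H9FO2S.
Molar mass = 188.216 g/mol.
Mass from S: 1 × 32.06 = 32.060 g/mol.
%S = 32.060 / 188.216 × 100 = 17.03%.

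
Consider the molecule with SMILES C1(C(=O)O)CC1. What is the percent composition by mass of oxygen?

37.17%

Atom tally by fragment:
  cyclopropane ring core → C:3 H:6
  (− 1 ring H displaced by substituents)
  + COOH → C:1 H:1 O:2
Element totals:
  C: 4
  H: 6
  O: 2
Molecular formula: C4H6O2.
Molar mass = 86.090 g/mol.
Mass from O: 2 × 15.999 = 31.998 g/mol.
%O = 31.998 / 86.090 × 100 = 37.17%.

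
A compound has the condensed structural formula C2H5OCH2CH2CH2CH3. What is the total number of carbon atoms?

6

Element totals:
  C: 6
  H: 14
  O: 1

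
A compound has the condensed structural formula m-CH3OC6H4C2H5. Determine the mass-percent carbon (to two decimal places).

79.37%

Atom tally by fragment:
  benzene ring core → C:6 H:6
  (− 2 ring H displaced by substituents)
  + OCH3 → C:1 H:3 O:1
  + C2H5 → C:2 H:5
Element totals:
  C: 9
  H: 12
  O: 1
Molecular formula: C9H12O.
Molar mass = 136.194 g/mol.
Mass from C: 9 × 12.011 = 108.099 g/mol.
%C = 108.099 / 136.194 × 100 = 79.37%.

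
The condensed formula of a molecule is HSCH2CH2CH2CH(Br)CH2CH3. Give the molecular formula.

C6H13BrS

Atom tally by fragment:
  HSCH2 → C:1 H:3 S:1
  CH2 → C:1 H:2
  CH2 → C:1 H:2
  CH(Br) → C:1 H:1 Br:1
  CH2 → C:1 H:2
  CH3 → C:1 H:3
Element totals:
  C: 6
  H: 13
  Br: 1
  S: 1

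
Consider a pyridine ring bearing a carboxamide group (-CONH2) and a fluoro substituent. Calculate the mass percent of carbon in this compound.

51.43%

Atom tally by fragment:
  pyridine ring core → C:5 H:5 N:1
  (− 2 ring H displaced by substituents)
  + CONH2 → C:1 H:2 O:1 N:1
  + F → F:1
Element totals:
  C: 6
  H: 5
  F: 1
  N: 2
  O: 1
Molecular formula: C6H5FN2O.
Molar mass = 140.117 g/mol.
Mass from C: 6 × 12.011 = 72.066 g/mol.
%C = 72.066 / 140.117 × 100 = 51.43%.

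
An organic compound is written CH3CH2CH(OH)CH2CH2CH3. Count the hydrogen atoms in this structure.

14

Atom tally by fragment:
  CH3 → C:1 H:3
  CH2 → C:1 H:2
  CH(OH) → C:1 H:2 O:1
  CH2 → C:1 H:2
  CH2 → C:1 H:2
  CH3 → C:1 H:3
Element totals:
  C: 6
  H: 14
  O: 1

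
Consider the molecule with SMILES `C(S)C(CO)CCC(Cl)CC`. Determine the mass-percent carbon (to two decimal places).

48.84%

Atom tally by fragment:
  HSCH2 → C:1 H:3 S:1
  CH(CH2OH) → C:2 H:4 O:1
  CH2 → C:1 H:2
  CH2 → C:1 H:2
  CH(Cl) → C:1 H:1 Cl:1
  CH2 → C:1 H:2
  CH3 → C:1 H:3
Element totals:
  C: 8
  H: 17
  Cl: 1
  O: 1
  S: 1
Molecular formula: C8H17ClOS.
Molar mass = 196.733 g/mol.
Mass from C: 8 × 12.011 = 96.088 g/mol.
%C = 96.088 / 196.733 × 100 = 48.84%.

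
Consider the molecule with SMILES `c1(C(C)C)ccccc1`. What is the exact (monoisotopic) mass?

120.0939

Atom tally by fragment:
  benzene ring core → C:6 H:6
  (− 1 ring H displaced by substituents)
  + CH(CH3)2 → C:3 H:7
Element totals:
  C: 9
  H: 12
Molecular formula: C9H12.
  M = 9(12.0) + 12(1.007825)
    = 108.000000 + 12.093900 = 120.093900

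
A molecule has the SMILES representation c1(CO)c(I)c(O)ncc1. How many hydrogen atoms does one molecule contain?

6

Atom tally by fragment:
  pyridine ring core → C:5 H:5 N:1
  (− 3 ring H displaced by substituents)
  + CH2OH → C:1 H:3 O:1
  + I → I:1
  + OH → O:1 H:1
Element totals:
  C: 6
  H: 6
  I: 1
  N: 1
  O: 2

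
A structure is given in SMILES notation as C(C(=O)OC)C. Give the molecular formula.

Atom tally by fragment:
  CH3OOCCH2 → C:3 H:5 O:2
  CH3 → C:1 H:3
Element totals:
  C: 4
  H: 8
  O: 2

C4H8O2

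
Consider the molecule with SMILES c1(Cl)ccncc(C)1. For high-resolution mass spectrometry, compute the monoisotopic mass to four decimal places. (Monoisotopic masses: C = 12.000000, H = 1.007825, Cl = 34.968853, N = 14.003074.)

Atom tally by fragment:
  pyridine ring core → C:5 H:5 N:1
  (− 2 ring H displaced by substituents)
  + Cl → Cl:1
  + CH3 → C:1 H:3
Element totals:
  C: 6
  H: 6
  Cl: 1
  N: 1
Molecular formula: C6H6ClN.
  M = 6(12.0) + 6(1.007825) + 34.968853 + 14.003074
    = 72.000000 + 6.046950 + 34.968853 + 14.003074 = 127.018877

127.0189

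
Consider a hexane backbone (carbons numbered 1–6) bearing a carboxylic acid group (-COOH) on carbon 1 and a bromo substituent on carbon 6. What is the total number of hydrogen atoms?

Atom tally by fragment:
  HOOCCH2 → C:2 H:3 O:2
  CH2 → C:1 H:2
  CH2 → C:1 H:2
  CH2 → C:1 H:2
  CH2 → C:1 H:2
  CH2Br → C:1 H:2 Br:1
Element totals:
  C: 7
  H: 13
  Br: 1
  O: 2

13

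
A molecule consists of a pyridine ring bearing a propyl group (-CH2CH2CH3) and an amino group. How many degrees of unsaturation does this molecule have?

4

Atom tally by fragment:
  pyridine ring core → C:5 H:5 N:1
  (− 2 ring H displaced by substituents)
  + CH2CH2CH3 → C:3 H:7
  + NH2 → N:1 H:2
Element totals:
  C: 8
  H: 12
  N: 2
Molecular formula: C8H12N2.
DoU = (2C + 2 + N − H − X) / 2 = (2·8 + 2 + 2 − 12 − 0) / 2 = 4.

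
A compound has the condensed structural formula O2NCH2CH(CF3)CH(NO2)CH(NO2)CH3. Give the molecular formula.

C6H8F3N3O6

Atom tally by fragment:
  O2NCH2 → C:1 H:2 N:1 O:2
  CH(CF3) → C:2 H:1 F:3
  CH(NO2) → C:1 H:1 N:1 O:2
  CH(NO2) → C:1 H:1 N:1 O:2
  CH3 → C:1 H:3
Element totals:
  C: 6
  H: 8
  F: 3
  N: 3
  O: 6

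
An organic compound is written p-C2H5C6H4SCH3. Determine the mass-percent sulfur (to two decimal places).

Atom tally by fragment:
  benzene ring core → C:6 H:6
  (− 2 ring H displaced by substituents)
  + C2H5 → C:2 H:5
  + SCH3 → C:1 H:3 S:1
Element totals:
  C: 9
  H: 12
  S: 1
Molecular formula: C9H12S.
Molar mass = 152.255 g/mol.
Mass from S: 1 × 32.06 = 32.060 g/mol.
%S = 32.060 / 152.255 × 100 = 21.06%.

21.06%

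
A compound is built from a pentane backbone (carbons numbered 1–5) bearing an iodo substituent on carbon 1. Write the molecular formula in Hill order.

C5H11I

Atom tally by fragment:
  ICH2 → C:1 H:2 I:1
  CH2 → C:1 H:2
  CH2 → C:1 H:2
  CH2 → C:1 H:2
  CH3 → C:1 H:3
Element totals:
  C: 5
  H: 11
  I: 1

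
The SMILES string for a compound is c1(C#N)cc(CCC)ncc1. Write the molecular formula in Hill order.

Atom tally by fragment:
  pyridine ring core → C:5 H:5 N:1
  (− 2 ring H displaced by substituents)
  + CN → C:1 N:1
  + CH2CH2CH3 → C:3 H:7
Element totals:
  C: 9
  H: 10
  N: 2

C9H10N2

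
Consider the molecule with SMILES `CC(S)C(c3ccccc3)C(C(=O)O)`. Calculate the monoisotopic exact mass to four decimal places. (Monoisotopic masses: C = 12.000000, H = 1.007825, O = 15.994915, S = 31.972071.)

Atom tally by fragment:
  CH3 → C:1 H:3
  CH(SH) → C:1 H:2 S:1
  CH(C6H5) → C:7 H:6
  CH2COOH → C:2 H:3 O:2
Element totals:
  C: 11
  H: 14
  O: 2
  S: 1
Molecular formula: C11H14O2S.
  M = 11(12.0) + 14(1.007825) + 2(15.994915) + 31.972071
    = 132.000000 + 14.109550 + 31.989830 + 31.972071 = 210.071451

210.0715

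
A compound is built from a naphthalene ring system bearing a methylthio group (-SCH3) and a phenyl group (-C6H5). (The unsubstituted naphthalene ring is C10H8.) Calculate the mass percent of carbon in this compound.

Atom tally by fragment:
  naphthalene ring system core → C:10 H:8
  (− 2 ring H displaced by substituents)
  + SCH3 → C:1 H:3 S:1
  + C6H5 → C:6 H:5
Element totals:
  C: 17
  H: 14
  S: 1
Molecular formula: C17H14S.
Molar mass = 250.359 g/mol.
Mass from C: 17 × 12.011 = 204.187 g/mol.
%C = 204.187 / 250.359 × 100 = 81.56%.

81.56%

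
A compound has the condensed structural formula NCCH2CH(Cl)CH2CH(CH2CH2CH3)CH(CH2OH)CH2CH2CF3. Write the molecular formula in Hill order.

C13H21ClF3NO

Element totals:
  C: 13
  H: 21
  Cl: 1
  F: 3
  N: 1
  O: 1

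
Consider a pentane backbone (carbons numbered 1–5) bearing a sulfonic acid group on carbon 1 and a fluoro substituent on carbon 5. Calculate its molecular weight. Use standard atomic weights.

Atom tally by fragment:
  HO3SCH2 → C:1 H:3 S:1 O:3
  CH2 → C:1 H:2
  CH2 → C:1 H:2
  CH2 → C:1 H:2
  CH2F → C:1 H:2 F:1
Element totals:
  C: 5
  H: 11
  F: 1
  O: 3
  S: 1
Molecular formula: C5H11FO3S.
  M = 5(12.011) + 11(1.008) + 18.998 + 3(15.999) + 32.06
    = 60.055 + 11.088 + 18.998 + 47.997 + 32.060 = 170.198

170.20 g/mol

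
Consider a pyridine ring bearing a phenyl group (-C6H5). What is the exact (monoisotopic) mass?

Atom tally by fragment:
  pyridine ring core → C:5 H:5 N:1
  (− 1 ring H displaced by substituents)
  + C6H5 → C:6 H:5
Element totals:
  C: 11
  H: 9
  N: 1
Molecular formula: C11H9N.
  M = 11(12.0) + 9(1.007825) + 14.003074
    = 132.000000 + 9.070425 + 14.003074 = 155.073499

155.0735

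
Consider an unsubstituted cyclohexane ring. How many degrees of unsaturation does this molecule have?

Atom tally by fragment:
  cyclohexane ring core → C:6 H:12
Element totals:
  C: 6
  H: 12
Molecular formula: C6H12.
DoU = (2C + 2 + N − H − X) / 2 = (2·6 + 2 + 0 − 12 − 0) / 2 = 1.

1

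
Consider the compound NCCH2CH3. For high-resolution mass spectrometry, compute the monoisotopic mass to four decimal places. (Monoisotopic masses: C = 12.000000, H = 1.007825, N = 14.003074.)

Atom tally by fragment:
  NCCH2 → C:2 H:2 N:1
  CH3 → C:1 H:3
Element totals:
  C: 3
  H: 5
  N: 1
Molecular formula: C3H5N.
  M = 3(12.0) + 5(1.007825) + 14.003074
    = 36.000000 + 5.039125 + 14.003074 = 55.042199

55.0422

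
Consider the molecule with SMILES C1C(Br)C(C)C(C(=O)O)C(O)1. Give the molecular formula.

C7H11BrO3

Atom tally by fragment:
  cyclopentane ring core → C:5 H:10
  (− 4 ring H displaced by substituents)
  + Br → Br:1
  + CH3 → C:1 H:3
  + COOH → C:1 H:1 O:2
  + OH → O:1 H:1
Element totals:
  C: 7
  H: 11
  Br: 1
  O: 3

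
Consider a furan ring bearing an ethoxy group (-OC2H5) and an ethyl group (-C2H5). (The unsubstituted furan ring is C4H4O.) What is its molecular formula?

C8H12O2

Atom tally by fragment:
  furan ring core → C:4 H:4 O:1
  (− 2 ring H displaced by substituents)
  + OC2H5 → C:2 H:5 O:1
  + C2H5 → C:2 H:5
Element totals:
  C: 8
  H: 12
  O: 2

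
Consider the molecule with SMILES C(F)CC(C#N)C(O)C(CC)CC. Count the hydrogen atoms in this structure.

18

Atom tally by fragment:
  FCH2 → C:1 H:2 F:1
  CH2 → C:1 H:2
  CH(CN) → C:2 H:1 N:1
  CH(OH) → C:1 H:2 O:1
  CH(C2H5) → C:3 H:6
  CH2 → C:1 H:2
  CH3 → C:1 H:3
Element totals:
  C: 10
  H: 18
  F: 1
  N: 1
  O: 1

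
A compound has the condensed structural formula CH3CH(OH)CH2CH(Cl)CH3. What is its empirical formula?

C5H11ClO

Atom tally by fragment:
  CH3 → C:1 H:3
  CH(OH) → C:1 H:2 O:1
  CH2 → C:1 H:2
  CH(Cl) → C:1 H:1 Cl:1
  CH3 → C:1 H:3
Element totals:
  C: 5
  H: 11
  Cl: 1
  O: 1
Molecular formula: C5H11ClO.
gcd of subscripts (5, 1, 11, 1) = 1, so the empirical formula equals the molecular formula.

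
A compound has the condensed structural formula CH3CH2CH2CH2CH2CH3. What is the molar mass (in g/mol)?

Atom tally by fragment:
  CH3 → C:1 H:3
  CH2 → C:1 H:2
  CH2 → C:1 H:2
  CH2 → C:1 H:2
  CH2 → C:1 H:2
  CH3 → C:1 H:3
Element totals:
  C: 6
  H: 14
Molecular formula: C6H14.
  M = 6(12.011) + 14(1.008)
    = 72.066 + 14.112 = 86.178

86.18 g/mol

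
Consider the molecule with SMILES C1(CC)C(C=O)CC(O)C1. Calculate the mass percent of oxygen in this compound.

Atom tally by fragment:
  cyclopentane ring core → C:5 H:10
  (− 3 ring H displaced by substituents)
  + C2H5 → C:2 H:5
  + CHO → C:1 H:1 O:1
  + OH → O:1 H:1
Element totals:
  C: 8
  H: 14
  O: 2
Molecular formula: C8H14O2.
Molar mass = 142.198 g/mol.
Mass from O: 2 × 15.999 = 31.998 g/mol.
%O = 31.998 / 142.198 × 100 = 22.50%.

22.50%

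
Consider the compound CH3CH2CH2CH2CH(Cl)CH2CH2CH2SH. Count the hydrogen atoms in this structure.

Element totals:
  C: 8
  H: 17
  Cl: 1
  S: 1

17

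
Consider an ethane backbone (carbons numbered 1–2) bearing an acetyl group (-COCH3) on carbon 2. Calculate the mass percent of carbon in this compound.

66.63%

Atom tally by fragment:
  CH3 → C:1 H:3
  CH2COCH3 → C:3 H:5 O:1
Element totals:
  C: 4
  H: 8
  O: 1
Molecular formula: C4H8O.
Molar mass = 72.107 g/mol.
Mass from C: 4 × 12.011 = 48.044 g/mol.
%C = 48.044 / 72.107 × 100 = 66.63%.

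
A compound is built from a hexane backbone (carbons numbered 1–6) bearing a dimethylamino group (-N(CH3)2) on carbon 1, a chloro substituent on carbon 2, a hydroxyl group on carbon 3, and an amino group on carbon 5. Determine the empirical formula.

C8H19ClN2O

Atom tally by fragment:
  (CH3)2NCH2 → C:3 H:8 N:1
  CH(Cl) → C:1 H:1 Cl:1
  CH(OH) → C:1 H:2 O:1
  CH2 → C:1 H:2
  CH(NH2) → C:1 H:3 N:1
  CH3 → C:1 H:3
Element totals:
  C: 8
  H: 19
  Cl: 1
  N: 2
  O: 1
Molecular formula: C8H19ClN2O.
gcd of subscripts (8, 1, 19, 2, 1) = 1, so the empirical formula equals the molecular formula.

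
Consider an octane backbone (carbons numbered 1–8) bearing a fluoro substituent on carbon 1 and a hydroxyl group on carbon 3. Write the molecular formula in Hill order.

C8H17FO

Atom tally by fragment:
  FCH2 → C:1 H:2 F:1
  CH2 → C:1 H:2
  CH(OH) → C:1 H:2 O:1
  CH2 → C:1 H:2
  CH2 → C:1 H:2
  CH2 → C:1 H:2
  CH2 → C:1 H:2
  CH3 → C:1 H:3
Element totals:
  C: 8
  H: 17
  F: 1
  O: 1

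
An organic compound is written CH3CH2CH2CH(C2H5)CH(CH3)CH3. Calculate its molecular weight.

128.26 g/mol

Atom tally by fragment:
  CH3 → C:1 H:3
  CH2 → C:1 H:2
  CH2 → C:1 H:2
  CH(C2H5) → C:3 H:6
  CH(CH3) → C:2 H:4
  CH3 → C:1 H:3
Element totals:
  C: 9
  H: 20
Molecular formula: C9H20.
  M = 9(12.011) + 20(1.008)
    = 108.099 + 20.160 = 128.259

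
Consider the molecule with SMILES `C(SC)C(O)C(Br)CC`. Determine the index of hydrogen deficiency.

Atom tally by fragment:
  CH3SCH2 → C:2 H:5 S:1
  CH(OH) → C:1 H:2 O:1
  CH(Br) → C:1 H:1 Br:1
  CH2 → C:1 H:2
  CH3 → C:1 H:3
Element totals:
  C: 6
  H: 13
  Br: 1
  O: 1
  S: 1
Molecular formula: C6H13BrOS.
DoU = (2C + 2 + N − H − X) / 2 = (2·6 + 2 + 0 − 13 − 1) / 2 = 0.

0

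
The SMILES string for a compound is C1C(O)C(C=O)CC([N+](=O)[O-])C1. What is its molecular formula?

Atom tally by fragment:
  cyclohexane ring core → C:6 H:12
  (− 3 ring H displaced by substituents)
  + OH → O:1 H:1
  + CHO → C:1 H:1 O:1
  + NO2 → N:1 O:2
Element totals:
  C: 7
  H: 11
  N: 1
  O: 4

C7H11NO4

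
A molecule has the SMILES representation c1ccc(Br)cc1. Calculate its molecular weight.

157.01 g/mol

Atom tally by fragment:
  benzene ring core → C:6 H:6
  (− 1 ring H displaced by substituents)
  + Br → Br:1
Element totals:
  C: 6
  H: 5
  Br: 1
Molecular formula: C6H5Br.
  M = 6(12.011) + 5(1.008) + 79.904
    = 72.066 + 5.040 + 79.904 = 157.010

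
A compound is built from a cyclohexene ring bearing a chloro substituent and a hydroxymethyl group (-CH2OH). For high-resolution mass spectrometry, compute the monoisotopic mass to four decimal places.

146.0498

Atom tally by fragment:
  cyclohexene ring core → C:6 H:10
  (− 2 ring H displaced by substituents)
  + Cl → Cl:1
  + CH2OH → C:1 H:3 O:1
Element totals:
  C: 7
  H: 11
  Cl: 1
  O: 1
Molecular formula: C7H11ClO.
  M = 7(12.0) + 11(1.007825) + 34.968853 + 15.994915
    = 84.000000 + 11.086075 + 34.968853 + 15.994915 = 146.049843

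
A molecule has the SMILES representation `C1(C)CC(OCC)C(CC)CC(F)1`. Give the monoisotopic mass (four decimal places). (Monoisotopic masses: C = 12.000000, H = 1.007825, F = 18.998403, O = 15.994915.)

Atom tally by fragment:
  cyclohexane ring core → C:6 H:12
  (− 4 ring H displaced by substituents)
  + CH3 → C:1 H:3
  + OC2H5 → C:2 H:5 O:1
  + C2H5 → C:2 H:5
  + F → F:1
Element totals:
  C: 11
  H: 21
  F: 1
  O: 1
Molecular formula: C11H21FO.
  M = 11(12.0) + 21(1.007825) + 18.998403 + 15.994915
    = 132.000000 + 21.164325 + 18.998403 + 15.994915 = 188.157643

188.1576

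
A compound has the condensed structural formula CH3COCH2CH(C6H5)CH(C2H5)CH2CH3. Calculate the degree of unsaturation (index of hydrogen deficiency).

Element totals:
  C: 15
  H: 22
  O: 1
Molecular formula: C15H22O.
DoU = (2C + 2 + N − H − X) / 2 = (2·15 + 2 + 0 − 22 − 0) / 2 = 5.

5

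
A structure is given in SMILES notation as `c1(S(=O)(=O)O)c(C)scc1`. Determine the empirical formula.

C5H6O3S2

Atom tally by fragment:
  thiophene ring core → C:4 H:4 S:1
  (− 2 ring H displaced by substituents)
  + SO3H → S:1 O:3 H:1
  + CH3 → C:1 H:3
Element totals:
  C: 5
  H: 6
  O: 3
  S: 2
Molecular formula: C5H6O3S2.
gcd of subscripts (5, 6, 3, 2) = 1, so the empirical formula equals the molecular formula.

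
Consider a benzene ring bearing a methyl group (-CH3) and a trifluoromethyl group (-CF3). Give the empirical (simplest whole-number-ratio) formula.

C8H7F3

Atom tally by fragment:
  benzene ring core → C:6 H:6
  (− 2 ring H displaced by substituents)
  + CH3 → C:1 H:3
  + CF3 → C:1 F:3
Element totals:
  C: 8
  H: 7
  F: 3
Molecular formula: C8H7F3.
gcd of subscripts (8, 3, 7) = 1, so the empirical formula equals the molecular formula.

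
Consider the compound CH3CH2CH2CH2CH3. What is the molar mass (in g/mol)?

Atom tally by fragment:
  CH3 → C:1 H:3
  CH2 → C:1 H:2
  CH2 → C:1 H:2
  CH2 → C:1 H:2
  CH3 → C:1 H:3
Element totals:
  C: 5
  H: 12
Molecular formula: C5H12.
  M = 5(12.011) + 12(1.008)
    = 60.055 + 12.096 = 72.151

72.15 g/mol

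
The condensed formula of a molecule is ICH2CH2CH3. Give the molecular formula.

C3H7I

Atom tally by fragment:
  ICH2 → C:1 H:2 I:1
  CH2 → C:1 H:2
  CH3 → C:1 H:3
Element totals:
  C: 3
  H: 7
  I: 1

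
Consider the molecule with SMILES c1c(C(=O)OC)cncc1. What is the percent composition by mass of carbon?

Atom tally by fragment:
  pyridine ring core → C:5 H:5 N:1
  (− 1 ring H displaced by substituents)
  + COOCH3 → C:2 H:3 O:2
Element totals:
  C: 7
  H: 7
  N: 1
  O: 2
Molecular formula: C7H7NO2.
Molar mass = 137.138 g/mol.
Mass from C: 7 × 12.011 = 84.077 g/mol.
%C = 84.077 / 137.138 × 100 = 61.31%.

61.31%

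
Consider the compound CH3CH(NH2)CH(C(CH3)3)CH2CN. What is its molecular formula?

Element totals:
  C: 9
  H: 18
  N: 2

C9H18N2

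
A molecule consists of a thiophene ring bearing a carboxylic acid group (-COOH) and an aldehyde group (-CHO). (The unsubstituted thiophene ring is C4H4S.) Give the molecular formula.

C6H4O3S

Atom tally by fragment:
  thiophene ring core → C:4 H:4 S:1
  (− 2 ring H displaced by substituents)
  + COOH → C:1 H:1 O:2
  + CHO → C:1 H:1 O:1
Element totals:
  C: 6
  H: 4
  O: 3
  S: 1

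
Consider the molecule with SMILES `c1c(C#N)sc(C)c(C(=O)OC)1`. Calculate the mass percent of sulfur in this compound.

17.69%

Atom tally by fragment:
  thiophene ring core → C:4 H:4 S:1
  (− 3 ring H displaced by substituents)
  + CN → C:1 N:1
  + CH3 → C:1 H:3
  + COOCH3 → C:2 H:3 O:2
Element totals:
  C: 8
  H: 7
  N: 1
  O: 2
  S: 1
Molecular formula: C8H7NO2S.
Molar mass = 181.209 g/mol.
Mass from S: 1 × 32.06 = 32.060 g/mol.
%S = 32.060 / 181.209 × 100 = 17.69%.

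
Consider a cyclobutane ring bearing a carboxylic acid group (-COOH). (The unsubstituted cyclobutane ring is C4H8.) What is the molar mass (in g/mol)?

100.12 g/mol

Atom tally by fragment:
  cyclobutane ring core → C:4 H:8
  (− 1 ring H displaced by substituents)
  + COOH → C:1 H:1 O:2
Element totals:
  C: 5
  H: 8
  O: 2
Molecular formula: C5H8O2.
  M = 5(12.011) + 8(1.008) + 2(15.999)
    = 60.055 + 8.064 + 31.998 = 100.117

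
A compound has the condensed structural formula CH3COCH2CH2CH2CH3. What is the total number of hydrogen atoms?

Atom tally by fragment:
  CH3COCH2 → C:3 H:5 O:1
  CH2 → C:1 H:2
  CH2 → C:1 H:2
  CH3 → C:1 H:3
Element totals:
  C: 6
  H: 12
  O: 1

12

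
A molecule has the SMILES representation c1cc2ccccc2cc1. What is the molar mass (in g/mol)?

Atom tally by fragment:
  naphthalene ring system core → C:10 H:8
Element totals:
  C: 10
  H: 8
Molecular formula: C10H8.
  M = 10(12.011) + 8(1.008)
    = 120.110 + 8.064 = 128.174

128.17 g/mol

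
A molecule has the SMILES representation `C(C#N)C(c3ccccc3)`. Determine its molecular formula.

Atom tally by fragment:
  NCCH2 → C:2 H:2 N:1
  CH2C6H5 → C:7 H:7
Element totals:
  C: 9
  H: 9
  N: 1

C9H9N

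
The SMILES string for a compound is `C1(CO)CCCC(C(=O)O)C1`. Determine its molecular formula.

C8H14O3

Atom tally by fragment:
  cyclohexane ring core → C:6 H:12
  (− 2 ring H displaced by substituents)
  + CH2OH → C:1 H:3 O:1
  + COOH → C:1 H:1 O:2
Element totals:
  C: 8
  H: 14
  O: 3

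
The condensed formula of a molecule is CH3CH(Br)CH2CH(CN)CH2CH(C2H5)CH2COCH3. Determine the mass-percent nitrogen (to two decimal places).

5.11%

Atom tally by fragment:
  CH3 → C:1 H:3
  CH(Br) → C:1 H:1 Br:1
  CH2 → C:1 H:2
  CH(CN) → C:2 H:1 N:1
  CH2 → C:1 H:2
  CH(C2H5) → C:3 H:6
  CH2COCH3 → C:3 H:5 O:1
Element totals:
  C: 12
  H: 20
  Br: 1
  N: 1
  O: 1
Molecular formula: C12H20BrNO.
Molar mass = 274.202 g/mol.
Mass from N: 1 × 14.007 = 14.007 g/mol.
%N = 14.007 / 274.202 × 100 = 5.11%.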